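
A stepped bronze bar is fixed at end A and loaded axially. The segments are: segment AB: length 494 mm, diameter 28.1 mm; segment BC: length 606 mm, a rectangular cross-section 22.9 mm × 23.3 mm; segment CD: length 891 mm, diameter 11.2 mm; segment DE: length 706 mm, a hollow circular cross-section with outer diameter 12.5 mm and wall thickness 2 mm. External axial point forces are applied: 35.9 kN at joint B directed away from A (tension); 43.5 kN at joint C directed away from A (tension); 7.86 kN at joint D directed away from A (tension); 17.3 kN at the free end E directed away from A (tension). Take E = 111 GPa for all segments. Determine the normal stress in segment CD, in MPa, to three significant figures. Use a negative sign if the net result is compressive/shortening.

Internal axial forces (sectioning from the free end, tension +): N_DE = 17.3 kN, N_CD = 25.16 kN, N_BC = 68.66 kN, N_AB = 104.6 kN.
A_CD = 98.52 mm².
σ_CD = N_CD/A_CD = 25160/98.52 = 255.4 MPa.

255 MPa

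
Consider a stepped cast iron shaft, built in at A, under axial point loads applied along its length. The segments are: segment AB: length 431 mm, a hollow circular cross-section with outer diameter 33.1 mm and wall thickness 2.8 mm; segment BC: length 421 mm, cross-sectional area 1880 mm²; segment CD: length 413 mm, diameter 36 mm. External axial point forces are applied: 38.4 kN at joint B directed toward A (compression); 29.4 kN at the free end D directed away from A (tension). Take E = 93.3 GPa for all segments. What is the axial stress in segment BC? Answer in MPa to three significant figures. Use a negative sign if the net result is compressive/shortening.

Internal axial forces (sectioning from the free end, tension +): N_CD = 29.4 kN, N_BC = 29.4 kN, N_AB = -9 kN.
σ_BC = N_BC/A_BC = 29400/1880 = 15.64 MPa.

15.6 MPa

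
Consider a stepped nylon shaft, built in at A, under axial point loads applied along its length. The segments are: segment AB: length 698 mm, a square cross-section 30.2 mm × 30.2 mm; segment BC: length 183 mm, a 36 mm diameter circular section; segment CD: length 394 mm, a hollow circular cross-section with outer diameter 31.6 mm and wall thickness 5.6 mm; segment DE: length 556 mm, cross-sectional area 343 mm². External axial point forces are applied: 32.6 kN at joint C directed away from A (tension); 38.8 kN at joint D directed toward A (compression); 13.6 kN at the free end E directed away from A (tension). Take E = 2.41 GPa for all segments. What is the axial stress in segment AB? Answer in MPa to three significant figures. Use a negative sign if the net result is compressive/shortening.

Internal axial forces (sectioning from the free end, tension +): N_DE = 13.6 kN, N_CD = -25.2 kN, N_BC = 7.4 kN, N_AB = 7.4 kN.
A_AB = 912 mm².
σ_AB = N_AB/A_AB = 7400/912 = 8.114 MPa.

8.11 MPa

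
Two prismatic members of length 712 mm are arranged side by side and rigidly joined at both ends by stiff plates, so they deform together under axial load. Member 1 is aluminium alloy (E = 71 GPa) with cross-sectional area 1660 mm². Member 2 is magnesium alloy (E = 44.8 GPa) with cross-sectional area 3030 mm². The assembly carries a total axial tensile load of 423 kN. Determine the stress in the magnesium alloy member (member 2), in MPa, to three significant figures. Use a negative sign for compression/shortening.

Equal strain + equilibrium ⇒ each member carries load in proportion to AE: A₁E₁ = 117900000 N, A₂E₂ = 135700000 N, ΣAE = 253600000 N.
σ₂ = P·E₂/ΣAE = 423000·44800/253600000 = 74.72 MPa.

74.7 MPa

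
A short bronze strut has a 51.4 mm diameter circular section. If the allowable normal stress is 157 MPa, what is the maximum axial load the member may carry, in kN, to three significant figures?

A = 2075 mm².
P_max = σ_allow · A = 157 · 2075 = 325800 N = 325.8 kN.

326 kN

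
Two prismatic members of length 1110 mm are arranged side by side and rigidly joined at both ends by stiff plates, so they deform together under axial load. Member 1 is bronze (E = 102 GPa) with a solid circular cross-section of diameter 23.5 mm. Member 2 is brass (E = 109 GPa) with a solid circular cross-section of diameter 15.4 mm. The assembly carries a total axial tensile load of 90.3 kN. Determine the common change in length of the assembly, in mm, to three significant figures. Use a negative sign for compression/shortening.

A_1 = 433.7 mm².
A_2 = 186.3 mm².
Equal strain + equilibrium ⇒ each member carries load in proportion to AE: A₁E₁ = 44240000 N, A₂E₂ = 20300000 N, ΣAE = 64540000 N.
δ = PL/ΣAE = 90300·1110/64540000 = 1.553 mm.

1.55 mm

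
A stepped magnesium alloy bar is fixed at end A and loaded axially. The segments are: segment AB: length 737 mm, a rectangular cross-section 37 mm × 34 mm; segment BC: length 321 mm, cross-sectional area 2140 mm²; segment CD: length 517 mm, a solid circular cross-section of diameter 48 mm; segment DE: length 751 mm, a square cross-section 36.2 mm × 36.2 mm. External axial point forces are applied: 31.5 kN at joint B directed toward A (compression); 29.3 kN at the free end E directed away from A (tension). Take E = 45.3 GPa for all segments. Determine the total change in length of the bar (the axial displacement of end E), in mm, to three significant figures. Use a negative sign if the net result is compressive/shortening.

Internal axial forces (sectioning from the free end, tension +): N_DE = 29.3 kN, N_CD = 29.3 kN, N_BC = 29.3 kN, N_AB = -2.2 kN.
A_AB = 1258 mm².
A_CD = 1810 mm².
A_DE = 1310 mm².
δ_AB = -2200·737/(1258·45300) = -0.02845 mm
δ_BC = 29300·321/(2140·45300) = 0.09702 mm
δ_CD = 29300·517/(1810·45300) = 0.1848 mm
δ_DE = 29300·751/(1310·45300) = 0.3707 mm
δ = Σδ_i = 0.624 mm.

0.624 mm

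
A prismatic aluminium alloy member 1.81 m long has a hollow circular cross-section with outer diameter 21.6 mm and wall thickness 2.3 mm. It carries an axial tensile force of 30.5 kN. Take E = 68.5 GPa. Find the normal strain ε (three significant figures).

0.00319

A = 139.5 mm².
σ = N/A = 218.7 MPa; ε = σ/E = 218.7/68500 = 3.193e-03.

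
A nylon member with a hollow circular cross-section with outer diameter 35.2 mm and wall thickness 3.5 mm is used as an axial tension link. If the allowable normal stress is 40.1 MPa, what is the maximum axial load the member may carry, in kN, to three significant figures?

A = 348.6 mm².
P_max = σ_allow · A = 40.1 · 348.6 = 13980 N = 13.98 kN.

14.0 kN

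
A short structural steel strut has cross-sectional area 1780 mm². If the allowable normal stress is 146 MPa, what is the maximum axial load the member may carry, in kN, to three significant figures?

260 kN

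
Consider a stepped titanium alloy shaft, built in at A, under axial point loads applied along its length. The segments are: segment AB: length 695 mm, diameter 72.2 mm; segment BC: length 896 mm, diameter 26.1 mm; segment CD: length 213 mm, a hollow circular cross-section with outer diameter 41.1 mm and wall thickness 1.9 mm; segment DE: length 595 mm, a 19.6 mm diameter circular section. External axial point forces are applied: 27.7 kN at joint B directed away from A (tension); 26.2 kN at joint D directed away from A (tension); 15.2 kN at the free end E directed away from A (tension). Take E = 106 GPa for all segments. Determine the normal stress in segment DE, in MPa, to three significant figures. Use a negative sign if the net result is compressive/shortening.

50.4 MPa

Internal axial forces (sectioning from the free end, tension +): N_DE = 15.2 kN, N_CD = 41.4 kN, N_BC = 41.4 kN, N_AB = 69.1 kN.
A_DE = 301.7 mm².
σ_DE = N_DE/A_DE = 15200/301.7 = 50.38 MPa.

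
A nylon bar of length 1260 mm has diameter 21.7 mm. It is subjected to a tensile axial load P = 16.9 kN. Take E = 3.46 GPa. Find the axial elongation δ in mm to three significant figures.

A = 369.8 mm².
δ_mech = NL/(AE) = 16900·1260/(369.8·3460) = 16.64 mm.

16.6 mm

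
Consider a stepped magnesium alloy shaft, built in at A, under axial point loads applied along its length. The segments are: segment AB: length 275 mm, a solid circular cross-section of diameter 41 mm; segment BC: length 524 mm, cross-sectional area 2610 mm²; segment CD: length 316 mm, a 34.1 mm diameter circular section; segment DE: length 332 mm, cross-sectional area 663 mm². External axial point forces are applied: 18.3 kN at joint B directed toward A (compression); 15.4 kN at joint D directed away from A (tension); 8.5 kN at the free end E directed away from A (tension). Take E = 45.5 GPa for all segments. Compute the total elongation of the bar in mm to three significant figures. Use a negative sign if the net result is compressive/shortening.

0.406 mm

Internal axial forces (sectioning from the free end, tension +): N_DE = 8.5 kN, N_CD = 23.9 kN, N_BC = 23.9 kN, N_AB = 5.6 kN.
A_AB = 1320 mm².
A_CD = 913.3 mm².
δ_AB = 5600·275/(1320·45500) = 0.02564 mm
δ_BC = 23900·524/(2610·45500) = 0.1055 mm
δ_CD = 23900·316/(913.3·45500) = 0.1818 mm
δ_DE = 8500·332/(663·45500) = 0.09355 mm
δ = Σδ_i = 0.4064 mm.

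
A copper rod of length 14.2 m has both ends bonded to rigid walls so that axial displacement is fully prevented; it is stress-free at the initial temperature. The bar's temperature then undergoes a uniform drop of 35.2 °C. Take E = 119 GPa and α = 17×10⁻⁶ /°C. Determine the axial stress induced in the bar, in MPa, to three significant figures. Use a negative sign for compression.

Free thermal expansion αLΔT = 17e-6 · 14200 · -35.2 = -8.497 mm.
The walls impose strain ε = −(-8.497)/14200 = 5.9840e-04; σ = Eε = 119000 · 5.9840e-04 = 71.21 MPa.

71.2 MPa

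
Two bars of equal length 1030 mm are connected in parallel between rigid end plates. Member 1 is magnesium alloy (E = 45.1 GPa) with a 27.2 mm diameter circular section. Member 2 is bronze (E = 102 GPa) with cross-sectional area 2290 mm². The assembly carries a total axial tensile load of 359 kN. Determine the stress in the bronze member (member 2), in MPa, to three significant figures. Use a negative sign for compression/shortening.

A_1 = 581.1 mm².
Equal strain + equilibrium ⇒ each member carries load in proportion to AE: A₁E₁ = 26210000 N, A₂E₂ = 233600000 N, ΣAE = 259800000 N.
σ₂ = P·E₂/ΣAE = 359000·102000/259800000 = 141 MPa.

141 MPa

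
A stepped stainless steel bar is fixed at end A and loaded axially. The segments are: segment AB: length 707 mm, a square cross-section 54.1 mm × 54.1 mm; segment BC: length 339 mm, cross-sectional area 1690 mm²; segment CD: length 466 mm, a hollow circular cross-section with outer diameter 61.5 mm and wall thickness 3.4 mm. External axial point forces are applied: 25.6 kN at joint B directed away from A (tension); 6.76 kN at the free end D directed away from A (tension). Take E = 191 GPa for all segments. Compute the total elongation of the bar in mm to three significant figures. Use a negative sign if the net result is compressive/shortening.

Internal axial forces (sectioning from the free end, tension +): N_CD = 6.76 kN, N_BC = 6.76 kN, N_AB = 32.36 kN.
A_AB = 2927 mm².
A_CD = 620.6 mm².
δ_AB = 32360·707/(2927·191000) = 0.04093 mm
δ_BC = 6760·339/(1690·191000) = 0.007099 mm
δ_CD = 6760·466/(620.6·191000) = 0.02658 mm
δ = Σδ_i = 0.0746 mm.

0.0746 mm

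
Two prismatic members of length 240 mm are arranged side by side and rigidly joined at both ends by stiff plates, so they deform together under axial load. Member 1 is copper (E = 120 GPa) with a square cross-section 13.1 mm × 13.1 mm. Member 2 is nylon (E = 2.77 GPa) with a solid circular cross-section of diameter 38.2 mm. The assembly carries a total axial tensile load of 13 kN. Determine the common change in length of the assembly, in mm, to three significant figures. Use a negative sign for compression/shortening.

A_1 = 171.6 mm².
A_2 = 1146 mm².
Equal strain + equilibrium ⇒ each member carries load in proportion to AE: A₁E₁ = 20590000 N, A₂E₂ = 3175000 N, ΣAE = 23770000 N.
δ = PL/ΣAE = 13000·240/23770000 = 0.1313 mm.

0.131 mm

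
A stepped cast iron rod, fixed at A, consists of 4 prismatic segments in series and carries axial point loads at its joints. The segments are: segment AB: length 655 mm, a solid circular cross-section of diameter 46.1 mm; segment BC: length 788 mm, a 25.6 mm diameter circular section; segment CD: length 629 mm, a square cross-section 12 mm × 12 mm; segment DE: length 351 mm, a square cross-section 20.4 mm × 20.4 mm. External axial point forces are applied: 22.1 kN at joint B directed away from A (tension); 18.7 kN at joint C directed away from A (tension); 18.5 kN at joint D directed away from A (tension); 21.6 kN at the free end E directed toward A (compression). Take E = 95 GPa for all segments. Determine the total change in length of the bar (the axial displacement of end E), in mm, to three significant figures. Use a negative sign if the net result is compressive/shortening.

Internal axial forces (sectioning from the free end, tension +): N_DE = -21.6 kN, N_CD = -3.1 kN, N_BC = 15.6 kN, N_AB = 37.7 kN.
A_AB = 1669 mm².
A_BC = 514.7 mm².
A_CD = 144 mm².
A_DE = 416.2 mm².
δ_AB = 37700·655/(1669·95000) = 0.1557 mm
δ_BC = 15600·788/(514.7·95000) = 0.2514 mm
δ_CD = -3100·629/(144·95000) = -0.1425 mm
δ_DE = -21600·351/(416.2·95000) = -0.1918 mm
δ = Σδ_i = 0.07282 mm.

0.0728 mm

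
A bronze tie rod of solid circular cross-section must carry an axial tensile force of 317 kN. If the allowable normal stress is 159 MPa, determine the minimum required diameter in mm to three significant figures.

Required area A ≥ P/σ_allow = 317000/159 = 1994 mm².
For a solid circular section, d ≥ √(4A/π) = 50.38 mm.

50.4 mm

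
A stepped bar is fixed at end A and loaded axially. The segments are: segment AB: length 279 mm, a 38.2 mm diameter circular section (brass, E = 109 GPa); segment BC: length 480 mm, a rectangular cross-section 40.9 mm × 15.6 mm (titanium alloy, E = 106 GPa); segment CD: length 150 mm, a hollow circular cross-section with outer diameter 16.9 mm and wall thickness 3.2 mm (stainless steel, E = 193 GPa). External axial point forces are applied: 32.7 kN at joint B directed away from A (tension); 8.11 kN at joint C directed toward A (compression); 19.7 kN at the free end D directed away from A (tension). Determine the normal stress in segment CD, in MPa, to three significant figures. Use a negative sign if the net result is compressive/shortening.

143 MPa

Internal axial forces (sectioning from the free end, tension +): N_CD = 19.7 kN, N_BC = 11.59 kN, N_AB = 44.29 kN.
A_CD = 137.7 mm².
σ_CD = N_CD/A_CD = 19700/137.7 = 143 MPa.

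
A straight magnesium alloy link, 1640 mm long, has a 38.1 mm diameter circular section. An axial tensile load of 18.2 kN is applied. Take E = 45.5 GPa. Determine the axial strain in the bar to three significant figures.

3.51e-04

A = 1140 mm².
σ = N/A = 15.96 MPa; ε = σ/E = 15.96/45500 = 3.508e-04.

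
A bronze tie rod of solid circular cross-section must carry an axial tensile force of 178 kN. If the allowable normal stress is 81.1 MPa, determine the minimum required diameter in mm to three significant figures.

52.9 mm

Required area A ≥ P/σ_allow = 178000/81.1 = 2195 mm².
For a solid circular section, d ≥ √(4A/π) = 52.86 mm.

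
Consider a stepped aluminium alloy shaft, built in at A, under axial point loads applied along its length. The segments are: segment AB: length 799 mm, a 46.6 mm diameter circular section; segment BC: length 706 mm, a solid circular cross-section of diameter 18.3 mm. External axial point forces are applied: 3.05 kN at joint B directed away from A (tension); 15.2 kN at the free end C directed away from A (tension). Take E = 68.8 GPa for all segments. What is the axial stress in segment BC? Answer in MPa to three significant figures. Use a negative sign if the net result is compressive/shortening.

Internal axial forces (sectioning from the free end, tension +): N_BC = 15.2 kN, N_AB = 18.25 kN.
A_BC = 263 mm².
σ_BC = N_BC/A_BC = 15200/263 = 57.79 MPa.

57.8 MPa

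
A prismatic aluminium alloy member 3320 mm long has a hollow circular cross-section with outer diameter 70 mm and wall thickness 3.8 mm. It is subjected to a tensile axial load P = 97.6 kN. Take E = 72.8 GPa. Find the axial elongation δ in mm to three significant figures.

A = 790.3 mm².
δ_mech = NL/(AE) = 97600·3320/(790.3·72800) = 5.632 mm.

5.63 mm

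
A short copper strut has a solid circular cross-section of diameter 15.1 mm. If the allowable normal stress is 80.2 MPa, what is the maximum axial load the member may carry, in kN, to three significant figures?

A = 179.1 mm².
P_max = σ_allow · A = 80.2 · 179.1 = 14360 N = 14.36 kN.

14.4 kN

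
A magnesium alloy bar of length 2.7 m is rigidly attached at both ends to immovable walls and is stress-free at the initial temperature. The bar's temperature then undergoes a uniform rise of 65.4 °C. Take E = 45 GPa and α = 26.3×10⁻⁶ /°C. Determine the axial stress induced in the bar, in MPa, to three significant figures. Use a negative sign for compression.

Free thermal expansion αLΔT = 26.3e-6 · 2700 · 65.4 = 4.644 mm.
The walls impose strain ε = −(4.644)/2700 = -1.7200e-03; σ = Eε = 45000 · -1.7200e-03 = -77.4 MPa.

-77.4 MPa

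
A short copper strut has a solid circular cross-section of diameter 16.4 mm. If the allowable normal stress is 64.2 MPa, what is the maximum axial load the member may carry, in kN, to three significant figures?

13.6 kN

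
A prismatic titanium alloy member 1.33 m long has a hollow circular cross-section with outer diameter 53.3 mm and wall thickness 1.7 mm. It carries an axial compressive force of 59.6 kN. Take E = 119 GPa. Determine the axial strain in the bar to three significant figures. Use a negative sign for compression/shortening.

-0.00182

A = 275.6 mm².
σ = N/A = -216.3 MPa; ε = σ/E = -216.3/119000 = -1.817e-03.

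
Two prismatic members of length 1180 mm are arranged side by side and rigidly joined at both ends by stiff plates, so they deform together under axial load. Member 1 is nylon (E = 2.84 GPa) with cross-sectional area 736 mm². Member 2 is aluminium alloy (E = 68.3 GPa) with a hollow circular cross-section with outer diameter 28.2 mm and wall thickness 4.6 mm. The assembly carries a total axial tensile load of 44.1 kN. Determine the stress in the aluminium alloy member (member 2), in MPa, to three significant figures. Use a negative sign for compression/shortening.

119 MPa

A_2 = 341.1 mm².
Equal strain + equilibrium ⇒ each member carries load in proportion to AE: A₁E₁ = 2090000 N, A₂E₂ = 23290000 N, ΣAE = 25380000 N.
σ₂ = P·E₂/ΣAE = 44100·68300/25380000 = 118.7 MPa.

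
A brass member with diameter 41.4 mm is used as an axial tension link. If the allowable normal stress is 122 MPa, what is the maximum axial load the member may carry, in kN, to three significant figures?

164 kN

A = 1346 mm².
P_max = σ_allow · A = 122 · 1346 = 164200 N = 164.2 kN.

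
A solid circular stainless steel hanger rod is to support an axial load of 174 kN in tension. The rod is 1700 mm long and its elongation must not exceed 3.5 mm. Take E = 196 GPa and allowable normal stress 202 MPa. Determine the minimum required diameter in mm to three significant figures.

Required area A ≥ P/σ_allow = 174000/202 = 861.4 mm².
For a solid circular section, d ≥ √(4A/π) = 33.12 mm.
Elongation limit: A ≥ PL/(Eδ_allow) = 174000·1700/(196000·3.5) = 431.2 mm² ⇒ d ≥ 23.43 mm.
The stress limit governs.

33.1 mm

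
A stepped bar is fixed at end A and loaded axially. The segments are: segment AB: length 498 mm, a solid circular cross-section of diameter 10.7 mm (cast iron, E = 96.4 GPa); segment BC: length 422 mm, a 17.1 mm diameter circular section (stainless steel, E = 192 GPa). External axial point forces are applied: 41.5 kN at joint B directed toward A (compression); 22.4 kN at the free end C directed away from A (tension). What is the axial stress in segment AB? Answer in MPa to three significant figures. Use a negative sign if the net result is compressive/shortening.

-212 MPa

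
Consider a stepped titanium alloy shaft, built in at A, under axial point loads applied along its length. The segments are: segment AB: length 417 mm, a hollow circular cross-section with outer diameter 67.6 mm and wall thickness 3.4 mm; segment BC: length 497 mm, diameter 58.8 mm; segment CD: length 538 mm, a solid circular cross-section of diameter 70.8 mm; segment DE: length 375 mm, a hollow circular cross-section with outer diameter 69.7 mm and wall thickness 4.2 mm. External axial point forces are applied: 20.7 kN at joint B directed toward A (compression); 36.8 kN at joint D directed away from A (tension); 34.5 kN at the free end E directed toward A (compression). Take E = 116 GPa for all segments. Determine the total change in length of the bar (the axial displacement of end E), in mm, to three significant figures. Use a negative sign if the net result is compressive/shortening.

Internal axial forces (sectioning from the free end, tension +): N_DE = -34.5 kN, N_CD = 2.3 kN, N_BC = 2.3 kN, N_AB = -18.4 kN.
A_AB = 685.7 mm².
A_BC = 2715 mm².
A_CD = 3937 mm².
A_DE = 864.3 mm².
δ_AB = -18400·417/(685.7·116000) = -0.09646 mm
δ_BC = 2300·497/(2715·116000) = 0.003629 mm
δ_CD = 2300·538/(3937·116000) = 0.00271 mm
δ_DE = -34500·375/(864.3·116000) = -0.129 mm
δ = Σδ_i = -0.2192 mm.

-0.219 mm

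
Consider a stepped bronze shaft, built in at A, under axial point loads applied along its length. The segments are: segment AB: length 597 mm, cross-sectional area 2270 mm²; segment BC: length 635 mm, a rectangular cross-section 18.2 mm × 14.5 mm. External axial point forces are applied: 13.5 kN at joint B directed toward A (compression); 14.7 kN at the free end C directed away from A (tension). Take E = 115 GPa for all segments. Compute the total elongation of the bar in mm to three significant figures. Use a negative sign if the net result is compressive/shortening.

Internal axial forces (sectioning from the free end, tension +): N_BC = 14.7 kN, N_AB = 1.2 kN.
A_BC = 263.9 mm².
δ_AB = 1200·597/(2270·115000) = 0.002744 mm
δ_BC = 14700·635/(263.9·115000) = 0.3076 mm
δ = Σδ_i = 0.3103 mm.

0.310 mm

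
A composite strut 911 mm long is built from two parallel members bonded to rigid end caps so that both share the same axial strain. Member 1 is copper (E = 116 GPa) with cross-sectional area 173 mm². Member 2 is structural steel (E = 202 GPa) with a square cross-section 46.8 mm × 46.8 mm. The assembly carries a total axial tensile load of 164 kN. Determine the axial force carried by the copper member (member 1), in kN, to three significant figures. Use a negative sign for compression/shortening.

7.12 kN

A_2 = 2190 mm².
Equal strain + equilibrium ⇒ each member carries load in proportion to AE: A₁E₁ = 20070000 N, A₂E₂ = 442400000 N, ΣAE = 462500000 N.
F₁ = P·A₁E₁/ΣAE = 164000·20070000/462500000 = 7116 N.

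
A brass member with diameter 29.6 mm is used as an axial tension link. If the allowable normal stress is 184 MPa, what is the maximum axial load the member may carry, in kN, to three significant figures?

A = 688.1 mm².
P_max = σ_allow · A = 184 · 688.1 = 126600 N = 126.6 kN.

127 kN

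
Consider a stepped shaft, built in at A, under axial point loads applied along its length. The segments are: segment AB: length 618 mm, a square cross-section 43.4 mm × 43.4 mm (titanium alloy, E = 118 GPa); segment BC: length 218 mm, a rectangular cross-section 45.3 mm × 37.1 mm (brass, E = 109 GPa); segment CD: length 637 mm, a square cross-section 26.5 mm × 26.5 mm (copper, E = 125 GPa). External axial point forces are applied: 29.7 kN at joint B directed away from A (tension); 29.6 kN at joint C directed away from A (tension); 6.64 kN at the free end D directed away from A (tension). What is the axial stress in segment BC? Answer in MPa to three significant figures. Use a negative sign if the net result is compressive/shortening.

21.6 MPa

Internal axial forces (sectioning from the free end, tension +): N_CD = 6.64 kN, N_BC = 36.24 kN, N_AB = 65.94 kN.
A_BC = 1681 mm².
σ_BC = N_BC/A_BC = 36240/1681 = 21.56 MPa.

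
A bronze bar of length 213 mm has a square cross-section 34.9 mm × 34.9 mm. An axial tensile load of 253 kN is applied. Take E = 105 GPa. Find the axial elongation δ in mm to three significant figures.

0.421 mm

A = 1218 mm².
δ_mech = NL/(AE) = 253000·213/(1218·105000) = 0.4214 mm.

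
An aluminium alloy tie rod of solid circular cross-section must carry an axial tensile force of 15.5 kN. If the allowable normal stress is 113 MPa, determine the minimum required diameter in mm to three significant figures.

13.2 mm

Required area A ≥ P/σ_allow = 15500/113 = 137.2 mm².
For a solid circular section, d ≥ √(4A/π) = 13.22 mm.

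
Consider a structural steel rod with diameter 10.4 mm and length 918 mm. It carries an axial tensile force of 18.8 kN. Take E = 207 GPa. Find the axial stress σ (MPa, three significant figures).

221 MPa

A = 84.95 mm².
σ = N/A = 18800/84.95 = 221.3 MPa.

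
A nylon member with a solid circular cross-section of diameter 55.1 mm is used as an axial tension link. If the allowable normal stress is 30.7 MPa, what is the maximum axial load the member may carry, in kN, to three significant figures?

73.2 kN

A = 2384 mm².
P_max = σ_allow · A = 30.7 · 2384 = 73200 N = 73.2 kN.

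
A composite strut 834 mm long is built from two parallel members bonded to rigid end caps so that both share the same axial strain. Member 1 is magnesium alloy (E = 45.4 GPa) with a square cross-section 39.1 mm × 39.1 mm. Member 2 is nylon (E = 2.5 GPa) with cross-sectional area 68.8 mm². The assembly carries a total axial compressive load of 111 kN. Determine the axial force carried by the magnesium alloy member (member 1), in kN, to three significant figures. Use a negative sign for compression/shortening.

-111 kN

A_1 = 1529 mm².
Equal strain + equilibrium ⇒ each member carries load in proportion to AE: A₁E₁ = 69410000 N, A₂E₂ = 172000 N, ΣAE = 69580000 N.
F₁ = P·A₁E₁/ΣAE = -111000·69410000/69580000 = -110700 N.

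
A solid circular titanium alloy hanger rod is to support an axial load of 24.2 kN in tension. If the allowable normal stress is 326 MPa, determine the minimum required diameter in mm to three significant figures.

Required area A ≥ P/σ_allow = 24200/326 = 74.23 mm².
For a solid circular section, d ≥ √(4A/π) = 9.722 mm.

9.72 mm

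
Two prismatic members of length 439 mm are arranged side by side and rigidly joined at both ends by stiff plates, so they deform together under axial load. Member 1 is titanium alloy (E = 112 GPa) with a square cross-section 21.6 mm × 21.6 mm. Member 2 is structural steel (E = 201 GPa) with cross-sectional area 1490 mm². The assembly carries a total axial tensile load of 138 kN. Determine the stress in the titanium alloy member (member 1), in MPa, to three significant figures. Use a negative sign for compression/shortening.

43.9 MPa

A_1 = 466.6 mm².
Equal strain + equilibrium ⇒ each member carries load in proportion to AE: A₁E₁ = 52250000 N, A₂E₂ = 299500000 N, ΣAE = 351700000 N.
σ₁ = P·E₁/ΣAE = 138000·112000/351700000 = 43.94 MPa.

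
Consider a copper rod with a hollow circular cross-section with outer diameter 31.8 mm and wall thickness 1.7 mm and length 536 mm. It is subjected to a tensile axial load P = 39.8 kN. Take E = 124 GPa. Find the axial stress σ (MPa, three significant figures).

248 MPa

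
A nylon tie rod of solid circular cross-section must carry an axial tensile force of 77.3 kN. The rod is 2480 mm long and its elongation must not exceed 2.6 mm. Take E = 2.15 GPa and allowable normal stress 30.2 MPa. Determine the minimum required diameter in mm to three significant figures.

209 mm

Required area A ≥ P/σ_allow = 77300/30.2 = 2560 mm².
For a solid circular section, d ≥ √(4A/π) = 57.09 mm.
Elongation limit: A ≥ PL/(Eδ_allow) = 77300·2480/(2150·2.6) = 34290 mm² ⇒ d ≥ 209 mm.
The elongation limit governs.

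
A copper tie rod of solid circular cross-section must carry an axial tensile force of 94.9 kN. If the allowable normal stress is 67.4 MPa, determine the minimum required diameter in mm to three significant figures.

Required area A ≥ P/σ_allow = 94900/67.4 = 1408 mm².
For a solid circular section, d ≥ √(4A/π) = 42.34 mm.

42.3 mm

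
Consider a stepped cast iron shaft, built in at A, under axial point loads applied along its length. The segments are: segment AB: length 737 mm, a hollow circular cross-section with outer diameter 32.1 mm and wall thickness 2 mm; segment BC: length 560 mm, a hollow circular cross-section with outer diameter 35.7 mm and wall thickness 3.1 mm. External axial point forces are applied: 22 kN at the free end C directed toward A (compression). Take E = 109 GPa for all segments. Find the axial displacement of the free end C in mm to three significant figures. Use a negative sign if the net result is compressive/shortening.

-1.14 mm

Internal axial forces (sectioning from the free end, tension +): N_BC = -22 kN, N_AB = -22 kN.
A_AB = 189.1 mm².
A_BC = 317.5 mm².
δ_AB = -22000·737/(189.1·109000) = -0.7865 mm
δ_BC = -22000·560/(317.5·109000) = -0.356 mm
δ = Σδ_i = -1.143 mm.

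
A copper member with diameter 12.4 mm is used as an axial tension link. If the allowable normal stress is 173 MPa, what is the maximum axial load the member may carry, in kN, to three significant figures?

A = 120.8 mm².
P_max = σ_allow · A = 173 · 120.8 = 20890 N = 20.89 kN.

20.9 kN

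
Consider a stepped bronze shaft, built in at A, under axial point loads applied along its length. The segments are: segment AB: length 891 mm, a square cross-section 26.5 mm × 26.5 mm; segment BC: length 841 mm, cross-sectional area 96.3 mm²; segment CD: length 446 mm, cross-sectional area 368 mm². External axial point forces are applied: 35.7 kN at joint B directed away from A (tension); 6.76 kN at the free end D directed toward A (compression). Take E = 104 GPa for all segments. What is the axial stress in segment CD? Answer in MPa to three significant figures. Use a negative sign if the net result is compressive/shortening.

-18.4 MPa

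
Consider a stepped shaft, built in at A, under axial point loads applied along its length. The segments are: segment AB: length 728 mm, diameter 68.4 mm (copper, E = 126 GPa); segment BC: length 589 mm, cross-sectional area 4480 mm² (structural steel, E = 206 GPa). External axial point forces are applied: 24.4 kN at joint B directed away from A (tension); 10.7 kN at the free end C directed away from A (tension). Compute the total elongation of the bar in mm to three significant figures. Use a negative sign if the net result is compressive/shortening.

0.0620 mm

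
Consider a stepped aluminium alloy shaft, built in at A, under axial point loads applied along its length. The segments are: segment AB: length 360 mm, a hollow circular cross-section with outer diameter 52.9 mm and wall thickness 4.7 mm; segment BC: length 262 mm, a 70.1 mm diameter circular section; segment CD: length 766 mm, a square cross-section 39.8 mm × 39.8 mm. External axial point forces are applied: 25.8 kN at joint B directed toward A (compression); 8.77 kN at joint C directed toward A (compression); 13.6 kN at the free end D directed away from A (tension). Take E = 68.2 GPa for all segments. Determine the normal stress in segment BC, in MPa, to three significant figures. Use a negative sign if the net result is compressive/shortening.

Internal axial forces (sectioning from the free end, tension +): N_CD = 13.6 kN, N_BC = 4.83 kN, N_AB = -20.97 kN.
A_BC = 3859 mm².
σ_BC = N_BC/A_BC = 4830/3859 = 1.251 MPa.

1.25 MPa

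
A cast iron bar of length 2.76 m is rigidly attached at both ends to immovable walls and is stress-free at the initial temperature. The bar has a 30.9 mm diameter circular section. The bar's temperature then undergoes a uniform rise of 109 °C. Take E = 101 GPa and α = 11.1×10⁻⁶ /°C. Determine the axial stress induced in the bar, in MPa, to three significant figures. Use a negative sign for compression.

Free thermal expansion αLΔT = 11.1e-6 · 2760 · 109 = 3.339 mm.
The walls impose strain ε = −(3.339)/2760 = -1.2099e-03; σ = Eε = 101000 · -1.2099e-03 = -122.2 MPa.

-122 MPa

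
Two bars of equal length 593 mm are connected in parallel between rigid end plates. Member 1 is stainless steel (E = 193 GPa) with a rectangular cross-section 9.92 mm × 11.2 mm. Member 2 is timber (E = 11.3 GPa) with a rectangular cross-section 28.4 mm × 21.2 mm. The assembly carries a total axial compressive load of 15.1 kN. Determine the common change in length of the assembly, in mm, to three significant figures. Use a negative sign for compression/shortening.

A_1 = 111.1 mm².
A_2 = 602.1 mm².
Equal strain + equilibrium ⇒ each member carries load in proportion to AE: A₁E₁ = 21440000 N, A₂E₂ = 6804000 N, ΣAE = 28250000 N.
δ = PL/ΣAE = -15100·593/28250000 = -0.317 mm.

-0.317 mm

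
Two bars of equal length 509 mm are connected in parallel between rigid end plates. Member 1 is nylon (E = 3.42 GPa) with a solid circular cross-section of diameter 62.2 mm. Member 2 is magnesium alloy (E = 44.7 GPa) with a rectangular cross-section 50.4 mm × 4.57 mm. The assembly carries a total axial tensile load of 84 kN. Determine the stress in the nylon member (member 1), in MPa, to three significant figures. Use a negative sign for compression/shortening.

A_1 = 3039 mm².
A_2 = 230.3 mm².
Equal strain + equilibrium ⇒ each member carries load in proportion to AE: A₁E₁ = 10390000 N, A₂E₂ = 10300000 N, ΣAE = 20690000 N.
σ₁ = P·E₁/ΣAE = 84000·3420/20690000 = 13.89 MPa.

13.9 MPa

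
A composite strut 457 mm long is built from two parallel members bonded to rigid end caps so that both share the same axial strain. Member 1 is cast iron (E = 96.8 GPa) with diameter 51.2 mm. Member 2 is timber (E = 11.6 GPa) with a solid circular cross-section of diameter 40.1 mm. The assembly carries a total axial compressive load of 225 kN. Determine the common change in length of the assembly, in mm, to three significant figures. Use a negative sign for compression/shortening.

-0.481 mm

A_1 = 2059 mm².
A_2 = 1263 mm².
Equal strain + equilibrium ⇒ each member carries load in proportion to AE: A₁E₁ = 199300000 N, A₂E₂ = 14650000 N, ΣAE = 213900000 N.
δ = PL/ΣAE = -225000·457/213900000 = -0.4806 mm.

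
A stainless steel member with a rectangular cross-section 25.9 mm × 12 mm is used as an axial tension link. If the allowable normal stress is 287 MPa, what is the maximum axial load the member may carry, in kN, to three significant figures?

A = 310.8 mm².
P_max = σ_allow · A = 287 · 310.8 = 89200 N = 89.2 kN.

89.2 kN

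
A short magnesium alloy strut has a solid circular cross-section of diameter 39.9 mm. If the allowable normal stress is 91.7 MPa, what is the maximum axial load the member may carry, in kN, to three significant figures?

A = 1250 mm².
P_max = σ_allow · A = 91.7 · 1250 = 114700 N = 114.7 kN.

115 kN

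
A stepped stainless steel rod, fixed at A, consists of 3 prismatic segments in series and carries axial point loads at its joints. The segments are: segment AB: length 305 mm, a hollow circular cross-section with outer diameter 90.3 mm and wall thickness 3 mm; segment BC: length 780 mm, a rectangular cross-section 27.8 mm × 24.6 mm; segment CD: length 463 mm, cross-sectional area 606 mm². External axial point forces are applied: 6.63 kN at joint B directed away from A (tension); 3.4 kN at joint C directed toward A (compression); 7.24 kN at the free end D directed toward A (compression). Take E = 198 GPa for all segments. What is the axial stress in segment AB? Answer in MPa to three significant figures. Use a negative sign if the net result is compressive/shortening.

-4.87 MPa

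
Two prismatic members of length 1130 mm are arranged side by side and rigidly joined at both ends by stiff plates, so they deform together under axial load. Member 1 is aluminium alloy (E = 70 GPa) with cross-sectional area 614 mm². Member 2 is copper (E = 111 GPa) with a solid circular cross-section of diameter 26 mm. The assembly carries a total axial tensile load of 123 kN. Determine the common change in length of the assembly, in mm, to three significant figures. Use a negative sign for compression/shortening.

A_2 = 530.9 mm².
Equal strain + equilibrium ⇒ each member carries load in proportion to AE: A₁E₁ = 42980000 N, A₂E₂ = 58930000 N, ΣAE = 101900000 N.
δ = PL/ΣAE = 123000·1130/101900000 = 1.364 mm.

1.36 mm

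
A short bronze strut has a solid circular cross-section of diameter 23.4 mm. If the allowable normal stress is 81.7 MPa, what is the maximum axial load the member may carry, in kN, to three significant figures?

35.1 kN

A = 430.1 mm².
P_max = σ_allow · A = 81.7 · 430.1 = 35140 N = 35.14 kN.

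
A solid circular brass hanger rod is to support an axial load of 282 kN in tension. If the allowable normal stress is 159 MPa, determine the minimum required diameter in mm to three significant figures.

Required area A ≥ P/σ_allow = 282000/159 = 1774 mm².
For a solid circular section, d ≥ √(4A/π) = 47.52 mm.

47.5 mm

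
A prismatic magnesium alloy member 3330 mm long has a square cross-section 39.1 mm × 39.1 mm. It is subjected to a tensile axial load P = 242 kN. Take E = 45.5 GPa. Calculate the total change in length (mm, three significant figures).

11.6 mm

A = 1529 mm².
δ_mech = NL/(AE) = 242000·3330/(1529·45500) = 11.58 mm.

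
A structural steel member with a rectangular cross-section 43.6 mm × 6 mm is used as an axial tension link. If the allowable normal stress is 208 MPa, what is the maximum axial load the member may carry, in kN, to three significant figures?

54.4 kN

A = 261.6 mm².
P_max = σ_allow · A = 208 · 261.6 = 54410 N = 54.41 kN.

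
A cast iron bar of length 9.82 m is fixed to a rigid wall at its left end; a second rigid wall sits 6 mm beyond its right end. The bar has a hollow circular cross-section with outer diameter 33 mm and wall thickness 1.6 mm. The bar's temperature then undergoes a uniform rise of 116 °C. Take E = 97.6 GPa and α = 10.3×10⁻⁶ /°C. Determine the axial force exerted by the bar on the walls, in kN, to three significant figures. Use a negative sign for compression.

Free thermal expansion αLΔT = 10.3e-6 · 9820 · 116 = 11.73 mm.
The walls engage after the gap closes; constrained expansion = 11.73 − 6 = 5.733 mm.
The walls impose strain ε = −(5.733)/9820 = -5.8380e-04; σ = Eε = 97600 · -5.8380e-04 = -56.98 MPa.
Wall reaction R = σ·A = -56.98·157.8 = -8993 N = -8.993 kN.

-8.99 kN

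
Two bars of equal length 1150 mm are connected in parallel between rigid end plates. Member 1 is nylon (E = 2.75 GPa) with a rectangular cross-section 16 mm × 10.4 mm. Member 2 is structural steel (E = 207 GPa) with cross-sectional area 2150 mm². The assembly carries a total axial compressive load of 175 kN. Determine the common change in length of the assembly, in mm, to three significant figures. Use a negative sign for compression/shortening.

A_1 = 166.4 mm².
Equal strain + equilibrium ⇒ each member carries load in proportion to AE: A₁E₁ = 457600 N, A₂E₂ = 445000000 N, ΣAE = 445500000 N.
δ = PL/ΣAE = -175000·1150/445500000 = -0.4517 mm.

-0.452 mm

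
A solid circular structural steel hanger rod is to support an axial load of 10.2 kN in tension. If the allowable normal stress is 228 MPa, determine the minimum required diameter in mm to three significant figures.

7.55 mm

Required area A ≥ P/σ_allow = 10200/228 = 44.74 mm².
For a solid circular section, d ≥ √(4A/π) = 7.547 mm.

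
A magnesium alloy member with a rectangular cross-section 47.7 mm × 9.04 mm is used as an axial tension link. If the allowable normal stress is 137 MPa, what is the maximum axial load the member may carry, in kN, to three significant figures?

A = 431.2 mm².
P_max = σ_allow · A = 137 · 431.2 = 59080 N = 59.08 kN.

59.1 kN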